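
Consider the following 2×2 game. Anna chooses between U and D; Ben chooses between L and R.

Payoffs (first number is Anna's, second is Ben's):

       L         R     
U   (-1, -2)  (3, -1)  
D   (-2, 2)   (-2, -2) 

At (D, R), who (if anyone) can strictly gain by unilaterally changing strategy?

Both

Anna at (D, R) earns -2; deviating to U yields 3 — a strict improvement.
Ben earns -2; deviating to L yields 2 — a strict improvement.
Both Anna and Ben have strictly profitable deviations.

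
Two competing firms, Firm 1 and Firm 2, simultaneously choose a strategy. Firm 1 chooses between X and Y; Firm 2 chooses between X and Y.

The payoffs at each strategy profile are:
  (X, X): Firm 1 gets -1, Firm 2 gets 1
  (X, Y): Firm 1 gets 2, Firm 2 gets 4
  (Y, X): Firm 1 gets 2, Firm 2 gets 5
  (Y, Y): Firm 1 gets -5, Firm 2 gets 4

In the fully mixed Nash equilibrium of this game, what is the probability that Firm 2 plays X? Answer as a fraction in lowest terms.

Let y be the probability that Firm 2 plays X. In a completely mixed equilibrium, Firm 1 must be indifferent between X and Y.
Firm 1's expected payoff from X is −y + 2(1−y); from Y it is 2y − 5(1−y).
Setting these equal: −3y + 2 = 7y − 5, so y = 7/10.

7/10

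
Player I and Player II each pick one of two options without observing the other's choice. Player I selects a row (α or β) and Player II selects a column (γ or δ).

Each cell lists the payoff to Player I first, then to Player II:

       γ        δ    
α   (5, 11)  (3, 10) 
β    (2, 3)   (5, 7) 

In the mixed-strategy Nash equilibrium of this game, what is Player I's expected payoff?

First find q, the probability Player II plays γ, from Player I's indifference between α and β: 5q + 3(1−q) = 2q + 5(1−q), giving q = 2/5.
Since Player I is indifferent in equilibrium, Player I's expected payoff equals the payoff from either row against (2/5, 3/5). Using α: 5(2/5) + 3(3/5) = 19/5.

19/5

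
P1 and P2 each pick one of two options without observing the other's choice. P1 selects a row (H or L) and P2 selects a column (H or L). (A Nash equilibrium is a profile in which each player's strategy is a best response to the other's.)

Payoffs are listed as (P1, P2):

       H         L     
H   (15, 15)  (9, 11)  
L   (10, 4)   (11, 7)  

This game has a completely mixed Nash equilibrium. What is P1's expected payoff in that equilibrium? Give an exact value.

First find y, the probability P2 plays H, from P1's indifference between H and L: 15y + 9(1−y) = 10y + 11(1−y), giving y = 2/7.
Since P1 is indifferent in equilibrium, P1's expected payoff equals the payoff from either row against (2/7, 5/7). Using H: 15(2/7) + 9(5/7) = 75/7.

75/7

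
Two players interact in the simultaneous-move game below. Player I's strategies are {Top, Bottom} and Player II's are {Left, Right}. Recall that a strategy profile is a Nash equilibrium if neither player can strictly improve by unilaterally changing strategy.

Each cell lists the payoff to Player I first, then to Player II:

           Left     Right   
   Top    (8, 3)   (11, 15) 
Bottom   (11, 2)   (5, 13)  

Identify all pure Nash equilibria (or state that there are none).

(Top, Left): Player I prefers Bottom (11 > 8); Player II prefers Right (15 > 3) — not an equilibrium.
(Top, Right): Player I gets 11 ≥ 5 from Bottom, and Player II gets 15 ≥ 3 from Left — Nash equilibrium.
(Bottom, Left): Player II prefers Right (13 > 2) — not an equilibrium.
(Bottom, Right): Player I prefers Top (11 > 5) — not an equilibrium.

(Top, Right)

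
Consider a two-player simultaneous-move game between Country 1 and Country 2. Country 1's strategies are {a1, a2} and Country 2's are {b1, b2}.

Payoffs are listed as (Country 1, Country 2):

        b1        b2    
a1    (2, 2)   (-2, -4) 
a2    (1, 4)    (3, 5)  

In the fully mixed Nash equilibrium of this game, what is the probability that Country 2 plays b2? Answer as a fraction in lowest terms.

Let c be the probability that Country 2 plays b1. In a completely mixed equilibrium, Country 1 must be indifferent between a1 and a2.
Country 1's expected payoff from a1 is 2c − 2(1−c); from a2 it is c + 3(1−c).
Setting these equal: 4c − 2 = −2c + 3, so c = 5/6.
Therefore Country 2 plays b2 with probability 1 − 5/6 = 1/6.

1/6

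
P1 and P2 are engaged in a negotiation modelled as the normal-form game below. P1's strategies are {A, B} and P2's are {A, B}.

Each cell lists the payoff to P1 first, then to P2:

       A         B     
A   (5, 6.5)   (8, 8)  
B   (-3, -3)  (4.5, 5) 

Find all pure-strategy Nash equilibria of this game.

(A, A): P2 prefers B (8 > 6.5) — not an equilibrium.
(A, B): P1 gets 8 ≥ 4.5 from B, and P2 gets 8 ≥ 6.5 from A — Nash equilibrium.
(B, A): P1 prefers A (5 > -3); P2 prefers B (5 > -3) — not an equilibrium.
(B, B): P1 prefers A (8 > 4.5) — not an equilibrium.

(A, B)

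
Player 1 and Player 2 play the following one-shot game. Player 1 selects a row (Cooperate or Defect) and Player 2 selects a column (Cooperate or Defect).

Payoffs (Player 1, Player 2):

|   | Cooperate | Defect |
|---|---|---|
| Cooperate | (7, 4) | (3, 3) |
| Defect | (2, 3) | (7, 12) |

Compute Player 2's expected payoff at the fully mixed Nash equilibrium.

39/10

First find x, the probability Player 1 plays Cooperate, from Player 2's indifference between Cooperate and Defect: 4x + 3(1−x) = 3x + 12(1−x), giving x = 9/10.
Since Player 2 is indifferent in equilibrium, Player 2's expected payoff equals the payoff from either column against (9/10, 1/10). Using Cooperate: 4(9/10) + 3(1/10) = 39/10.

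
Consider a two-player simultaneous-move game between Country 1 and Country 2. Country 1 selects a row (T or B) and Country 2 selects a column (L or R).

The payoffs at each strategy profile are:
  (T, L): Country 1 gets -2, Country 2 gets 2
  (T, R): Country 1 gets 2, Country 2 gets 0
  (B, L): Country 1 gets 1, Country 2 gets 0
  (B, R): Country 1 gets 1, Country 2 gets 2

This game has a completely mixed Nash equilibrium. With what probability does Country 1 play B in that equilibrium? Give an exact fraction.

Let x be the probability that Country 1 plays T. In a completely mixed equilibrium, Country 2 must be indifferent between L and R.
Country 2's expected payoff from L is 2x; from R it is 2(1−x).
Setting these equal: 2x = −2x + 2, so x = 1/2.
Therefore Country 1 plays B with probability 1 − 1/2 = 1/2.

1/2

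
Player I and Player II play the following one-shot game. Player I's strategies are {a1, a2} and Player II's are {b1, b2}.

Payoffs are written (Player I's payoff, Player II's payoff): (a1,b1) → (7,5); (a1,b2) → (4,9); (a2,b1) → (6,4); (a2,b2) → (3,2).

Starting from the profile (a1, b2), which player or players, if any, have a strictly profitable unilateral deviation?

Neither

Player I at (a1, b2) earns 4; deviating to a2 yields 3 — not better.
Player II earns 9; deviating to b1 yields 5 — not better.
Neither player can strictly improve; the profile is a Nash equilibrium.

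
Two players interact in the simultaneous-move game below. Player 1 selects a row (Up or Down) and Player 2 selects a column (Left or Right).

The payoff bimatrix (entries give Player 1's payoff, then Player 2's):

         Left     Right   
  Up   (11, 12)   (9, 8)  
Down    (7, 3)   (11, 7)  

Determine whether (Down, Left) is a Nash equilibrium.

At (Down, Left), Player 1 earns 7; switching to Up would give 11, so Player 1 would deviate.
Player 2 earns 3; switching to Right would give 7, so Player 2 would deviate.
Since at least one player can profitably deviate, this is not a Nash equilibrium.

No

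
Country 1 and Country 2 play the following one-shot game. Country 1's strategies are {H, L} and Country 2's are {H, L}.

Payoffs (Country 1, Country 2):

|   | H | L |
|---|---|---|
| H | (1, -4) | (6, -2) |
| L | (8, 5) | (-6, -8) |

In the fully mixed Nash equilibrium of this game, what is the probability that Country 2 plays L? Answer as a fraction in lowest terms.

7/19

Let c be the probability that Country 2 plays H. In a completely mixed equilibrium, Country 1 must be indifferent between H and L.
Country 1's expected payoff from H is c + 6(1−c); from L it is 8c − 6(1−c).
Setting these equal: −5c + 6 = 14c − 6, so c = 12/19.
Therefore Country 2 plays L with probability 1 − 12/19 = 7/19.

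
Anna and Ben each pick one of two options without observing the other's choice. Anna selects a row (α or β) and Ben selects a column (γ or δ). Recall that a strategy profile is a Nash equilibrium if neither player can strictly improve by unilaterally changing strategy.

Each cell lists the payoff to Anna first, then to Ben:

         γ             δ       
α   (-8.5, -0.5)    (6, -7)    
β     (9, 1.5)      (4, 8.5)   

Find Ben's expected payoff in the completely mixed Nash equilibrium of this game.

25/54

First find x, the probability Anna plays α, from Ben's indifference between γ and δ: −0.5x + 1.5(1−x) = −7x + 8.5(1−x), giving x = 14/27.
Since Ben is indifferent in equilibrium, Ben's expected payoff equals the payoff from either column against (14/27, 13/27). Using γ: −0.5(14/27) + 1.5(13/27) = 25/54.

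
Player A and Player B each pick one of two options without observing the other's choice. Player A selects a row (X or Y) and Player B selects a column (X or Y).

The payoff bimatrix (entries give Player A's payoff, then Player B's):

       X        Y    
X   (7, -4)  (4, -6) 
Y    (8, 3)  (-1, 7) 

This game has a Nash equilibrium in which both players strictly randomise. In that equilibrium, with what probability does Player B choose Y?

Let c be the probability that Player B plays X. In a completely mixed equilibrium, Player A must be indifferent between X and Y.
Player A's expected payoff from X is 7c + 4(1−c); from Y it is 8c − (1−c).
Setting these equal: 3c + 4 = 9c − 1, so c = 5/6.
Therefore Player B plays Y with probability 1 − 5/6 = 1/6.

1/6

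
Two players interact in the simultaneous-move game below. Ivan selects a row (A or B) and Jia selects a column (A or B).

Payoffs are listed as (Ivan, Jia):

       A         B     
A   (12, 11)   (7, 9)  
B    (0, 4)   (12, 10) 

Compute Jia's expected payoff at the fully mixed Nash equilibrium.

37/4

First find p, the probability Ivan plays A, from Jia's indifference between A and B: 11p + 4(1−p) = 9p + 10(1−p), giving p = 3/4.
Since Jia is indifferent in equilibrium, Jia's expected payoff equals the payoff from either column against (3/4, 1/4). Using A: 11(3/4) + 4(1/4) = 37/4.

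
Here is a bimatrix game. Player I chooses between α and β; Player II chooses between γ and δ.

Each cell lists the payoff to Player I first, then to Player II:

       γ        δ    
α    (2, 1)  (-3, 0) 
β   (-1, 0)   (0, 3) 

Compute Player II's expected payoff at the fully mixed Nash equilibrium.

3/4

First find p, the probability Player I plays α, from Player II's indifference between γ and δ: p = 3(1−p), giving p = 3/4.
Since Player II is indifferent in equilibrium, Player II's expected payoff equals the payoff from either column against (3/4, 1/4). Using γ: (3/4) = 3/4.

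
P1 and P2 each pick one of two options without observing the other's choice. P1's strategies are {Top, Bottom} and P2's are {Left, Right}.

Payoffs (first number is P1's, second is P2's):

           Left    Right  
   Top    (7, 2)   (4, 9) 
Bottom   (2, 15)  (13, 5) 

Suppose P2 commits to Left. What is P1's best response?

Against Left, P1 earns 7 from Top and 2 from Bottom.
So Top is the best response.

Top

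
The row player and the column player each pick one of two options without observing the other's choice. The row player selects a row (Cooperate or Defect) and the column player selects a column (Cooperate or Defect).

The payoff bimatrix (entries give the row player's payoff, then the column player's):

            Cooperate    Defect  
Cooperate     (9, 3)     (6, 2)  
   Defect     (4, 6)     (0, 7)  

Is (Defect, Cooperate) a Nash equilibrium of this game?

At (Defect, Cooperate), the row player earns 4; switching to Cooperate would give 9, so the row player would deviate.
The column player earns 6; switching to Defect would give 7, so the column player would deviate.
Since at least one player can profitably deviate, this is not a Nash equilibrium.

No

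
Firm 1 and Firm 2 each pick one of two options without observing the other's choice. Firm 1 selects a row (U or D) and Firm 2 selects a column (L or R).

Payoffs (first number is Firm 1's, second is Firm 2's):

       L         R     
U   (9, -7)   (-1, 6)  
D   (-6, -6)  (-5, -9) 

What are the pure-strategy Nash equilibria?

(U, L): Firm 2 prefers R (6 > -7) — not an equilibrium.
(U, R): Firm 1 gets -1 ≥ -5 from D, and Firm 2 gets 6 ≥ -7 from L — Nash equilibrium.
(D, L): Firm 1 prefers U (9 > -6) — not an equilibrium.
(D, R): Firm 1 prefers U (-1 > -5); Firm 2 prefers L (-6 > -9) — not an equilibrium.

(U, R)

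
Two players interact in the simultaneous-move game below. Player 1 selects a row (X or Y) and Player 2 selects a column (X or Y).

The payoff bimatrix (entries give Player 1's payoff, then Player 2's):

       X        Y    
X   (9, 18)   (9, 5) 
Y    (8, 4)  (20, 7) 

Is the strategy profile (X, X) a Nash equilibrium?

Yes

At (X, X), Player 1 earns 9; switching to Y would give 8, so Player 1 has no profitable deviation.
Player 2 earns 18; switching to Y would give 5, so Player 2 has no profitable deviation.
Neither player can gain by a unilateral deviation, so this profile is a Nash equilibrium.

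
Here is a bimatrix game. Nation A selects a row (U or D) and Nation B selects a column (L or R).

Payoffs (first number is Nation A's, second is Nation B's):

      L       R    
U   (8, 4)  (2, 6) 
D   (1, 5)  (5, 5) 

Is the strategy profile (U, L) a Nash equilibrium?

No

At (U, L), Nation A earns 8; switching to D would give 1, so Nation A has no profitable deviation.
Nation B earns 4; switching to R would give 6, so Nation B would deviate.
Since at least one player can profitably deviate, this is not a Nash equilibrium.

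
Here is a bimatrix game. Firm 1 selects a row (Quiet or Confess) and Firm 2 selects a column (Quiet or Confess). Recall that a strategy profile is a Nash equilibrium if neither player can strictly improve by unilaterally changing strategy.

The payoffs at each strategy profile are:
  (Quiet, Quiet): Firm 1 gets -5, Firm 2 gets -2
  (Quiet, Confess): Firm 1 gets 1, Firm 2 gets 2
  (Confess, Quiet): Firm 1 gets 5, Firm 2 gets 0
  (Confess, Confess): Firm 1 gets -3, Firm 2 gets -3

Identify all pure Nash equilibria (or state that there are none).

(Quiet, Quiet): Firm 1 prefers Confess (5 > -5); Firm 2 prefers Confess (2 > -2) — not an equilibrium.
(Quiet, Confess): Firm 1 gets 1 ≥ -3 from Confess, and Firm 2 gets 2 ≥ -2 from Quiet — Nash equilibrium.
(Confess, Quiet): Firm 1 gets 5 ≥ -5 from Quiet, and Firm 2 gets 0 ≥ -3 from Confess — Nash equilibrium.
(Confess, Confess): Firm 1 prefers Quiet (1 > -3); Firm 2 prefers Quiet (0 > -3) — not an equilibrium.

(Quiet, Confess) and (Confess, Quiet)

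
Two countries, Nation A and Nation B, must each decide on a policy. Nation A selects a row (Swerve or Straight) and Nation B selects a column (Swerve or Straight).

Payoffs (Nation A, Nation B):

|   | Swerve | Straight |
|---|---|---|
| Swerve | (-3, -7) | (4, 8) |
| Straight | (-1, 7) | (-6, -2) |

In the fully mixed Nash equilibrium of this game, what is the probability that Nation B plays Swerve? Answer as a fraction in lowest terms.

Let q be the probability that Nation B plays Swerve. In a completely mixed equilibrium, Nation A must be indifferent between Swerve and Straight.
Nation A's expected payoff from Swerve is −3q + 4(1−q); from Straight it is −q − 6(1−q).
Setting these equal: −7q + 4 = 5q − 6, so q = 5/6.

5/6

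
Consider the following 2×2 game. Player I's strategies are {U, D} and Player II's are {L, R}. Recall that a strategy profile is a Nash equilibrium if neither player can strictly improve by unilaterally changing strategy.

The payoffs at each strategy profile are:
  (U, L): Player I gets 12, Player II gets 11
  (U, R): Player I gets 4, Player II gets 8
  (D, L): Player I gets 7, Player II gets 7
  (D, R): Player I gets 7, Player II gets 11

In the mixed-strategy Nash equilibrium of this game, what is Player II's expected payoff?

First find p, the probability Player I plays U, from Player II's indifference between L and R: 11p + 7(1−p) = 8p + 11(1−p), giving p = 4/7.
Since Player II is indifferent in equilibrium, Player II's expected payoff equals the payoff from either column against (4/7, 3/7). Using L: 11(4/7) + 7(3/7) = 65/7.

65/7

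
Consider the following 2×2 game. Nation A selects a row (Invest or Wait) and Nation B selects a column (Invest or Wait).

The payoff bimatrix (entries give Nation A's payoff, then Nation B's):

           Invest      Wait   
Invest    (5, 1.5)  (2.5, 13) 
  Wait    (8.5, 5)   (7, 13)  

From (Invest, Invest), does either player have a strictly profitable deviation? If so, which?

Both

Nation A at (Invest, Invest) earns 5; deviating to Wait yields 8.5 — a strict improvement.
Nation B earns 1.5; deviating to Wait yields 13 — a strict improvement.
Both Nation A and Nation B have strictly profitable deviations.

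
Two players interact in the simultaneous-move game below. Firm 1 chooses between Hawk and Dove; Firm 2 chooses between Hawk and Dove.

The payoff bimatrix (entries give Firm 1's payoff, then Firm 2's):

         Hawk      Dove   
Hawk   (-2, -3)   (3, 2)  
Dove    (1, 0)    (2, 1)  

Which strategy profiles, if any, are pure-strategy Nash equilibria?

(Hawk, Hawk): Firm 1 prefers Dove (1 > -2); Firm 2 prefers Dove (2 > -3) — not an equilibrium.
(Hawk, Dove): Firm 1 gets 3 ≥ 2 from Dove, and Firm 2 gets 2 ≥ -3 from Hawk — Nash equilibrium.
(Dove, Hawk): Firm 2 prefers Dove (1 > 0) — not an equilibrium.
(Dove, Dove): Firm 1 prefers Hawk (3 > 2) — not an equilibrium.

(Hawk, Dove)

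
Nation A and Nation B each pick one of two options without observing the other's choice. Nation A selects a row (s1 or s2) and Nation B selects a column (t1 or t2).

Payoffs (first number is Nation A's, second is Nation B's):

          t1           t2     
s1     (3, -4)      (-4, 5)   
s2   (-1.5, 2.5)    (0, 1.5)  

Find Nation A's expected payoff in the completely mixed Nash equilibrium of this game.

First find q, the probability Nation B plays t1, from Nation A's indifference between s1 and s2: 3q − 4(1−q) = −1.5q, giving q = 8/17.
Since Nation A is indifferent in equilibrium, Nation A's expected payoff equals the payoff from either row against (8/17, 9/17). Using s1: 3(8/17) − 4(9/17) = -12/17.

-12/17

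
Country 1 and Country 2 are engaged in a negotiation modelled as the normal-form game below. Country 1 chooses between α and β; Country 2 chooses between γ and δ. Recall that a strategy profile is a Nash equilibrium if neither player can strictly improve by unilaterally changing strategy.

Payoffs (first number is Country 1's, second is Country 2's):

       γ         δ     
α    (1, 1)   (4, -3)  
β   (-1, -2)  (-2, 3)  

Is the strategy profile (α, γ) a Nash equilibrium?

Yes

At (α, γ), Country 1 earns 1; switching to β would give -1, so Country 1 has no profitable deviation.
Country 2 earns 1; switching to δ would give -3, so Country 2 has no profitable deviation.
Neither player can gain by a unilateral deviation, so this profile is a Nash equilibrium.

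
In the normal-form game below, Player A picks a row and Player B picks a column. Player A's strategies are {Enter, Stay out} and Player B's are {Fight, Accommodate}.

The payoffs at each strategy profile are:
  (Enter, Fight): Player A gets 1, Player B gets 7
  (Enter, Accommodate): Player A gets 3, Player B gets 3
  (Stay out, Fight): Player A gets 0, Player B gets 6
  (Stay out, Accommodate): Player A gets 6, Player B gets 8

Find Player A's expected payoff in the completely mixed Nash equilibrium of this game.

3/2

First find y, the probability Player B plays Fight, from Player A's indifference between Enter and Stay out: y + 3(1−y) = 6(1−y), giving y = 3/4.
Since Player A is indifferent in equilibrium, Player A's expected payoff equals the payoff from either row against (3/4, 1/4). Using Enter: (3/4) + 3(1/4) = 3/2.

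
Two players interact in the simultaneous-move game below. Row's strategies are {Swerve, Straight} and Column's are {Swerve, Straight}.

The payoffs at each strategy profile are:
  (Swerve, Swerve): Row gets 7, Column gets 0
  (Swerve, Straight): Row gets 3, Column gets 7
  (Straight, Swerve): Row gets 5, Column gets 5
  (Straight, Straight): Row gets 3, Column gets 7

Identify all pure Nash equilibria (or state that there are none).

(Swerve, Straight) and (Straight, Straight)

(Swerve, Swerve): Column prefers Straight (7 > 0) — not an equilibrium.
(Swerve, Straight): Row gets 3 ≥ 3 from Straight, and Column gets 7 ≥ 0 from Swerve — Nash equilibrium.
(Straight, Swerve): Row prefers Swerve (7 > 5); Column prefers Straight (7 > 5) — not an equilibrium.
(Straight, Straight): Row gets 3 ≥ 3 from Swerve, and Column gets 7 ≥ 5 from Swerve — Nash equilibrium.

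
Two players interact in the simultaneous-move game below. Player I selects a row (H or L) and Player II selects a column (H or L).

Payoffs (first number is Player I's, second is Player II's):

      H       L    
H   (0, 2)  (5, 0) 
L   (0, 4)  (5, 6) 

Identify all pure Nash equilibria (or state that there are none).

(H, H): Player I gets 0 ≥ 0 from L, and Player II gets 2 ≥ 0 from L — Nash equilibrium.
(H, L): Player II prefers H (2 > 0) — not an equilibrium.
(L, H): Player II prefers L (6 > 4) — not an equilibrium.
(L, L): Player I gets 5 ≥ 5 from H, and Player II gets 6 ≥ 4 from H — Nash equilibrium.

(H, H) and (L, L)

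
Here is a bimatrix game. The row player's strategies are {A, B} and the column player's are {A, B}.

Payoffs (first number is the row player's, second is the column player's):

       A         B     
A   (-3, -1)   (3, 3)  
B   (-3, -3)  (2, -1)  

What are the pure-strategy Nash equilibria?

(A, B)

(A, A): the column player prefers B (3 > -1) — not an equilibrium.
(A, B): the row player gets 3 ≥ 2 from B, and the column player gets 3 ≥ -1 from A — Nash equilibrium.
(B, A): the column player prefers B (-1 > -3) — not an equilibrium.
(B, B): the row player prefers A (3 > 2) — not an equilibrium.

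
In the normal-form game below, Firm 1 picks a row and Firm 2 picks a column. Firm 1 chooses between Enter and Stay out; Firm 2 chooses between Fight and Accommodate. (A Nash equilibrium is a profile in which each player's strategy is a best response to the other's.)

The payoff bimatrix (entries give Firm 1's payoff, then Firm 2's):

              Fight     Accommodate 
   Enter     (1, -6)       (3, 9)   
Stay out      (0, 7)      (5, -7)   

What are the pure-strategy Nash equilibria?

none

(Enter, Fight): Firm 2 prefers Accommodate (9 > -6) — not an equilibrium.
(Enter, Accommodate): Firm 1 prefers Stay out (5 > 3) — not an equilibrium.
(Stay out, Fight): Firm 1 prefers Enter (1 > 0) — not an equilibrium.
(Stay out, Accommodate): Firm 2 prefers Fight (7 > -7) — not an equilibrium.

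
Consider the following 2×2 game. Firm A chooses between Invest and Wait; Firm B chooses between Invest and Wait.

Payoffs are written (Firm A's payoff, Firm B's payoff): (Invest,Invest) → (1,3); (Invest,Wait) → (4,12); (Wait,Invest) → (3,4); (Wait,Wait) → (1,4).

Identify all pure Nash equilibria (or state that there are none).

(Invest, Wait) and (Wait, Invest)

(Invest, Invest): Firm A prefers Wait (3 > 1); Firm B prefers Wait (12 > 3) — not an equilibrium.
(Invest, Wait): Firm A gets 4 ≥ 1 from Wait, and Firm B gets 12 ≥ 3 from Invest — Nash equilibrium.
(Wait, Invest): Firm A gets 3 ≥ 1 from Invest, and Firm B gets 4 ≥ 4 from Wait — Nash equilibrium.
(Wait, Wait): Firm A prefers Invest (4 > 1) — not an equilibrium.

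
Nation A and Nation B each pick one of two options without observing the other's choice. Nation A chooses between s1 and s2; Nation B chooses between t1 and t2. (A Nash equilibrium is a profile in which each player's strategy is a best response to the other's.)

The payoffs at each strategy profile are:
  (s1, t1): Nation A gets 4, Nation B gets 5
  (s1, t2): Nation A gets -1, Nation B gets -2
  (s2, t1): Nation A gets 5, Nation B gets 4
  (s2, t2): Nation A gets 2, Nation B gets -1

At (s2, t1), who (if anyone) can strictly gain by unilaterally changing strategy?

Neither

Nation A at (s2, t1) earns 5; deviating to s1 yields 4 — not better.
Nation B earns 4; deviating to t2 yields -1 — not better.
Neither player can strictly improve; the profile is a Nash equilibrium.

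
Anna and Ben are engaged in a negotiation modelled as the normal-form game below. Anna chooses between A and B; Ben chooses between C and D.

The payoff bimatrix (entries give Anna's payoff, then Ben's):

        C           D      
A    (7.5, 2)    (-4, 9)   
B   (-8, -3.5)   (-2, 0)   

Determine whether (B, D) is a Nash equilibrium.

At (B, D), Anna earns -2; switching to A would give -4, so Anna has no profitable deviation.
Ben earns 0; switching to C would give -3.5, so Ben has no profitable deviation.
Neither player can gain by a unilateral deviation, so this profile is a Nash equilibrium.

Yes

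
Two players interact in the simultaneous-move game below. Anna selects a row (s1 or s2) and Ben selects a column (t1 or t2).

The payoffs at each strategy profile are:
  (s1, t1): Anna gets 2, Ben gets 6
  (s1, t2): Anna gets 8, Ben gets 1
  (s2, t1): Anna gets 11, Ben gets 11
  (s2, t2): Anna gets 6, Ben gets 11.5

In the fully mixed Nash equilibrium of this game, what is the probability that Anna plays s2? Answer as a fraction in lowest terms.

10/11

Let r be the probability that Anna plays s1. In a completely mixed equilibrium, Ben must be indifferent between t1 and t2.
Ben's expected payoff from t1 is 6r + 11(1−r); from t2 it is r + 11.5(1−r).
Setting these equal: −5r + 11 = −10.5r + 11.5, so r = 1/11.
Therefore Anna plays s2 with probability 1 − 1/11 = 10/11.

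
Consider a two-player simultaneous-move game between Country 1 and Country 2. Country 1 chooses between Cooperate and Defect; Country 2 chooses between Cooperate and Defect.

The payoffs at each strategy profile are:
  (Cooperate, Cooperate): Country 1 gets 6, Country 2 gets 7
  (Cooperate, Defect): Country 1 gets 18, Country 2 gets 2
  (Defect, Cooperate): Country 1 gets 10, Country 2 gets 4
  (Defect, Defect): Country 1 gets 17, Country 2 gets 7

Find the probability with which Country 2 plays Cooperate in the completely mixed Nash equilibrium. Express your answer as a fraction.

Let y be the probability that Country 2 plays Cooperate. In a completely mixed equilibrium, Country 1 must be indifferent between Cooperate and Defect.
Country 1's expected payoff from Cooperate is 6y + 18(1−y); from Defect it is 10y + 17(1−y).
Setting these equal: −12y + 18 = −7y + 17, so y = 1/5.

1/5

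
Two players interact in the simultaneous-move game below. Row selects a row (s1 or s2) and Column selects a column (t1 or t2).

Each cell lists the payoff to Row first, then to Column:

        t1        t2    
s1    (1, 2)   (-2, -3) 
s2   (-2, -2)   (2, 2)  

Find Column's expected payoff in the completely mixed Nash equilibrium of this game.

-2/9

First find x, the probability Row plays s1, from Column's indifference between t1 and t2: 2x − 2(1−x) = −3x + 2(1−x), giving x = 4/9.
Since Column is indifferent in equilibrium, Column's expected payoff equals the payoff from either column against (4/9, 5/9). Using t1: 2(4/9) − 2(5/9) = -2/9.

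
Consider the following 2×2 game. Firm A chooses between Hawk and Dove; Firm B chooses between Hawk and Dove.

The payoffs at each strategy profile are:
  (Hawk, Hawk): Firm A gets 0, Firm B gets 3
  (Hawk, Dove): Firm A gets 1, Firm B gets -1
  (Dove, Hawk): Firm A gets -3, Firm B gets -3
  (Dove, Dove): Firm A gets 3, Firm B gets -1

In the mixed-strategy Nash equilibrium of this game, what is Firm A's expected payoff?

3/5

First find y, the probability Firm B plays Hawk, from Firm A's indifference between Hawk and Dove: (1−y) = −3y + 3(1−y), giving y = 2/5.
Since Firm A is indifferent in equilibrium, Firm A's expected payoff equals the payoff from either row against (2/5, 3/5). Using Hawk: (3/5) = 3/5.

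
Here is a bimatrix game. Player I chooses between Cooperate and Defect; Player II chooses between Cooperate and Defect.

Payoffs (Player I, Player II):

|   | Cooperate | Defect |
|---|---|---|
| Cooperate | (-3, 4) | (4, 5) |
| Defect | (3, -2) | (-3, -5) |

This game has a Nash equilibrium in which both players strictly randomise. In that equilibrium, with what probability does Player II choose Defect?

6/13

Let c be the probability that Player II plays Cooperate. In a completely mixed equilibrium, Player I must be indifferent between Cooperate and Defect.
Player I's expected payoff from Cooperate is −3c + 4(1−c); from Defect it is 3c − 3(1−c).
Setting these equal: −7c + 4 = 6c − 3, so c = 7/13.
Therefore Player II plays Defect with probability 1 − 7/13 = 6/13.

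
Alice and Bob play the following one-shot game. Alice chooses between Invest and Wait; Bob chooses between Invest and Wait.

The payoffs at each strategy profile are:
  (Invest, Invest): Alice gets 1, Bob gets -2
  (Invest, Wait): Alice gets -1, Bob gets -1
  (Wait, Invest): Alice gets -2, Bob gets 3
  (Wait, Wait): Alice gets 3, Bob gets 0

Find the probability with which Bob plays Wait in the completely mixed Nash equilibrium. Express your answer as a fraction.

3/7

Let c be the probability that Bob plays Invest. In a completely mixed equilibrium, Alice must be indifferent between Invest and Wait.
Alice's expected payoff from Invest is c − (1−c); from Wait it is −2c + 3(1−c).
Setting these equal: 2c − 1 = −5c + 3, so c = 4/7.
Therefore Bob plays Wait with probability 1 − 4/7 = 3/7.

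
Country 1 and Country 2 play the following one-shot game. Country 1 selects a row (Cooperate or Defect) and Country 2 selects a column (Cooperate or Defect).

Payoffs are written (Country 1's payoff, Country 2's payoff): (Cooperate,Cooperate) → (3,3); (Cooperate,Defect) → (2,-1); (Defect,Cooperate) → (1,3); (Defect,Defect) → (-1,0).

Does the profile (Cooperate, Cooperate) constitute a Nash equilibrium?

At (Cooperate, Cooperate), Country 1 earns 3; switching to Defect would give 1, so Country 1 has no profitable deviation.
Country 2 earns 3; switching to Defect would give -1, so Country 2 has no profitable deviation.
Neither player can gain by a unilateral deviation, so this profile is a Nash equilibrium.

Yes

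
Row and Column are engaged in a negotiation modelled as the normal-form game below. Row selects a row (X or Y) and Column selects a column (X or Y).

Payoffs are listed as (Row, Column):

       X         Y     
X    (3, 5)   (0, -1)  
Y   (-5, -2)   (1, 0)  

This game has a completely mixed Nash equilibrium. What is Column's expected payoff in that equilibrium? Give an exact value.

First find x, the probability Row plays X, from Column's indifference between X and Y: 5x − 2(1−x) = −x, giving x = 1/4.
Since Column is indifferent in equilibrium, Column's expected payoff equals the payoff from either column against (1/4, 3/4). Using X: 5(1/4) − 2(3/4) = -1/4.

-1/4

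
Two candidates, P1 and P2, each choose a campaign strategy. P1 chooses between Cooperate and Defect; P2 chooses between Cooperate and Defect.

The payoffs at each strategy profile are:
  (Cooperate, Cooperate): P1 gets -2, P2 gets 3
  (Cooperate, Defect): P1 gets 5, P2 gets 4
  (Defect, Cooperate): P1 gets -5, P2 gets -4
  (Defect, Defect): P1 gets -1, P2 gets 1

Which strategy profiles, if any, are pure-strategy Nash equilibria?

(Cooperate, Defect)

(Cooperate, Cooperate): P2 prefers Defect (4 > 3) — not an equilibrium.
(Cooperate, Defect): P1 gets 5 ≥ -1 from Defect, and P2 gets 4 ≥ 3 from Cooperate — Nash equilibrium.
(Defect, Cooperate): P1 prefers Cooperate (-2 > -5); P2 prefers Defect (1 > -4) — not an equilibrium.
(Defect, Defect): P1 prefers Cooperate (5 > -1) — not an equilibrium.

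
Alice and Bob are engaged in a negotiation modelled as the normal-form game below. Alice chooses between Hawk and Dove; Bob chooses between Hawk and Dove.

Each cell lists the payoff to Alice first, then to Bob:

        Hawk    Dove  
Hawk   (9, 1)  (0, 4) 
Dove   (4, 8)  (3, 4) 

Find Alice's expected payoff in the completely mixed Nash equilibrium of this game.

First find q, the probability Bob plays Hawk, from Alice's indifference between Hawk and Dove: 9q = 4q + 3(1−q), giving q = 3/8.
Since Alice is indifferent in equilibrium, Alice's expected payoff equals the payoff from either row against (3/8, 5/8). Using Hawk: 9(3/8) = 27/8.

27/8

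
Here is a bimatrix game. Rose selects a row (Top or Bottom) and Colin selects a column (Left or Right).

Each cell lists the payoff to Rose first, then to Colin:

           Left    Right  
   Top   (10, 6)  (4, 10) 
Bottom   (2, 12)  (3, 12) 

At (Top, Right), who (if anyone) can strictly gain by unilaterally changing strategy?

Neither

Rose at (Top, Right) earns 4; deviating to Bottom yields 3 — not better.
Colin earns 10; deviating to Left yields 6 — not better.
Neither player can strictly improve; the profile is a Nash equilibrium.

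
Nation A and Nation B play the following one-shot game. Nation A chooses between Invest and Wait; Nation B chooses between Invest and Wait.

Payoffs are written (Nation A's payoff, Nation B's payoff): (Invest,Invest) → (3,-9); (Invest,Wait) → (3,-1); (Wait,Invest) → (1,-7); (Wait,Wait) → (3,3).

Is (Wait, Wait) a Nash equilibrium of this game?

At (Wait, Wait), Nation A earns 3; switching to Invest would give 3, so Nation A has no profitable deviation.
Nation B earns 3; switching to Invest would give -7, so Nation B has no profitable deviation.
Neither player can gain by a unilateral deviation, so this profile is a Nash equilibrium.

Yes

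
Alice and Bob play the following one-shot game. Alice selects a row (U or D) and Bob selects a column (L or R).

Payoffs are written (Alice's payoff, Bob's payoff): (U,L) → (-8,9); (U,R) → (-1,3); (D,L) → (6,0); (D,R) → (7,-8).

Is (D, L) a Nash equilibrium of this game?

Yes

At (D, L), Alice earns 6; switching to U would give -8, so Alice has no profitable deviation.
Bob earns 0; switching to R would give -8, so Bob has no profitable deviation.
Neither player can gain by a unilateral deviation, so this profile is a Nash equilibrium.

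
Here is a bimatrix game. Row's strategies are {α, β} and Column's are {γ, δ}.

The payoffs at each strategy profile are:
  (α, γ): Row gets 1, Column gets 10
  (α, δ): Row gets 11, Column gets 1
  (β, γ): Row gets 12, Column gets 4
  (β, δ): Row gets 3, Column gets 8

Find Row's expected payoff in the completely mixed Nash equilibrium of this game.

First find y, the probability Column plays γ, from Row's indifference between α and β: y + 11(1−y) = 12y + 3(1−y), giving y = 8/19.
Since Row is indifferent in equilibrium, Row's expected payoff equals the payoff from either row against (8/19, 11/19). Using α: (8/19) + 11(11/19) = 129/19.

129/19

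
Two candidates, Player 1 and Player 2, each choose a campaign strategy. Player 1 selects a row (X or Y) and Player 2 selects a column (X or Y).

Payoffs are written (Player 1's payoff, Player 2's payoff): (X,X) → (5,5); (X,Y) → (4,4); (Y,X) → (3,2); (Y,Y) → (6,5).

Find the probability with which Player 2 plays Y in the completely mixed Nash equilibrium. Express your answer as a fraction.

Let c be the probability that Player 2 plays X. In a completely mixed equilibrium, Player 1 must be indifferent between X and Y.
Player 1's expected payoff from X is 5c + 4(1−c); from Y it is 3c + 6(1−c).
Setting these equal: c + 4 = −3c + 6, so c = 1/2.
Therefore Player 2 plays Y with probability 1 − 1/2 = 1/2.

1/2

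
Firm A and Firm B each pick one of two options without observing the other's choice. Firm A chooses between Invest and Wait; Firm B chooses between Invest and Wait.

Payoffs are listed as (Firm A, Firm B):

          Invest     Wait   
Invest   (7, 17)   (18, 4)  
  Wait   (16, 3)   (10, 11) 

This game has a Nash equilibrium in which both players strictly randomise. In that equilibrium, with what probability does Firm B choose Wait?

Let c be the probability that Firm B plays Invest. In a completely mixed equilibrium, Firm A must be indifferent between Invest and Wait.
Firm A's expected payoff from Invest is 7c + 18(1−c); from Wait it is 16c + 10(1−c).
Setting these equal: −11c + 18 = 6c + 10, so c = 8/17.
Therefore Firm B plays Wait with probability 1 − 8/17 = 9/17.

9/17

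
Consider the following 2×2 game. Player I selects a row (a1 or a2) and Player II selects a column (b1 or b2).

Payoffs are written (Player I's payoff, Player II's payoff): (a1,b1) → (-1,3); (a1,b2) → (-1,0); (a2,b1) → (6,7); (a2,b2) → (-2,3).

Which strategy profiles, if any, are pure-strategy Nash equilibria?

(a1, b1): Player I prefers a2 (6 > -1) — not an equilibrium.
(a1, b2): Player II prefers b1 (3 > 0) — not an equilibrium.
(a2, b1): Player I gets 6 ≥ -1 from a1, and Player II gets 7 ≥ 3 from b2 — Nash equilibrium.
(a2, b2): Player I prefers a1 (-1 > -2); Player II prefers b1 (7 > 3) — not an equilibrium.

(a2, b1)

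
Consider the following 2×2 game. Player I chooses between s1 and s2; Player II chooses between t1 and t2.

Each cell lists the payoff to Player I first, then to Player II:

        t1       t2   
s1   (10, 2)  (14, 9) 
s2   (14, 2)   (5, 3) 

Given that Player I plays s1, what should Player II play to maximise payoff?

t2

Against s1, Player II earns 2 from t1 and 9 from t2.
So t2 is the best response.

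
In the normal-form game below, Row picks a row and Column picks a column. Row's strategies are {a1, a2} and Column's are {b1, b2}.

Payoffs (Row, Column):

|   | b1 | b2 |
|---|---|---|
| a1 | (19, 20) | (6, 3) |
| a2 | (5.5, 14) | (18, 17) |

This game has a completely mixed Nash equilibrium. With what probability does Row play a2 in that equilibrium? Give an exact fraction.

Let x be the probability that Row plays a1. In a completely mixed equilibrium, Column must be indifferent between b1 and b2.
Column's expected payoff from b1 is 20x + 14(1−x); from b2 it is 3x + 17(1−x).
Setting these equal: 6x + 14 = −14x + 17, so x = 3/20.
Therefore Row plays a2 with probability 1 − 3/20 = 17/20.

17/20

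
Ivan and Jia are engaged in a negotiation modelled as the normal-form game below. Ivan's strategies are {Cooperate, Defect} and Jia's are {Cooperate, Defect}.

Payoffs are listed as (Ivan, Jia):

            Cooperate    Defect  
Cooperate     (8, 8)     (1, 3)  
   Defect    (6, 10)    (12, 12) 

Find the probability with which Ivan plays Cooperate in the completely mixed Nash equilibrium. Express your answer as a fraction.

2/7

Let p be the probability that Ivan plays Cooperate. In a completely mixed equilibrium, Jia must be indifferent between Cooperate and Defect.
Jia's expected payoff from Cooperate is 8p + 10(1−p); from Defect it is 3p + 12(1−p).
Setting these equal: −2p + 10 = −9p + 12, so p = 2/7.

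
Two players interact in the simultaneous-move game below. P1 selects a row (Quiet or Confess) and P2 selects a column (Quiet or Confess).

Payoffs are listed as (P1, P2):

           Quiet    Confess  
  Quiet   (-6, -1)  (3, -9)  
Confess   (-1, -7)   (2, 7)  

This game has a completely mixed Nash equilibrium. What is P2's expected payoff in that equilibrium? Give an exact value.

First find p, the probability P1 plays Quiet, from P2's indifference between Quiet and Confess: −p − 7(1−p) = −9p + 7(1−p), giving p = 7/11.
Since P2 is indifferent in equilibrium, P2's expected payoff equals the payoff from either column against (7/11, 4/11). Using Quiet: −(7/11) − 7(4/11) = -35/11.

-35/11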